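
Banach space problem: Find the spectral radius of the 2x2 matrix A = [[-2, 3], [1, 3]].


For a 2x2 matrix, eigenvalues satisfy lambda^2 - (trace)*lambda + det = 0
trace = -2 + 3 = 1
det = -2*3 - 3*1 = -9
discriminant = 1^2 - 4*(-9) = 37
spectral radius = max |eigenvalue| = 3.5414

3.5414


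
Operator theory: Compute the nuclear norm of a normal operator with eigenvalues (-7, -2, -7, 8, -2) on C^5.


For a normal operator, singular values equal |eigenvalues|.
Trace norm = sum |lambda_i| = 7 + 2 + 7 + 8 + 2
= 26

26


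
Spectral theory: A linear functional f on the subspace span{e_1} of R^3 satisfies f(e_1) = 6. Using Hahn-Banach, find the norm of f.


The norm of f is given by ||f|| = sup_{||x||=1} |f(x)|.
On span{e_1}, ||e_1|| = 1, so ||f|| = |f(e_1)| / ||e_1||
= |6| / 1 = 6.0000

6.0000


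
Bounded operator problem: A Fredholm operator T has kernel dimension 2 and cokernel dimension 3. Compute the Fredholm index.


The Fredholm index is defined as ind(T) = dim(ker T) - dim(coker T)
= 2 - 3
= -1

-1


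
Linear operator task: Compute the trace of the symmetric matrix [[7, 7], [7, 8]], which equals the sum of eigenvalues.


For a self-adjoint (symmetric) matrix, the eigenvalues are real.
The sum of eigenvalues equals the trace of the matrix.
trace = 7 + 8 = 15

15


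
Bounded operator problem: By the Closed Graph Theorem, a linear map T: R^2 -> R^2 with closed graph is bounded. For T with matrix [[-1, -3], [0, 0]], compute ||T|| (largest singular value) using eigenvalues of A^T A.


A^T A = [[1, 3], [3, 9]]
trace(A^T A) = 10, det(A^T A) = 0
discriminant = 10^2 - 4*0 = 100
Largest eigenvalue of A^T A = (trace + sqrt(disc))/2 = 10.0000
||T|| = sqrt(10.0000) = 3.1623

3.1623


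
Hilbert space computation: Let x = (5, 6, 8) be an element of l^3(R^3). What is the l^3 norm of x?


The l^3 norm = (sum |x_i|^3)^(1/3)
Sum of 3th powers = 125 + 216 + 512 = 853
||x||_3 = (853)^(1/3) = 9.4838

9.4838


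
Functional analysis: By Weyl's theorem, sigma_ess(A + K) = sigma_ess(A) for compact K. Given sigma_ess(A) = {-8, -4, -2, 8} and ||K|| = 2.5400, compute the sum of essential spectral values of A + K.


By Weyl's theorem, the essential spectrum is invariant under compact perturbations.
sigma_ess(A + K) = sigma_ess(A) = {-8, -4, -2, 8}
Sum = -8 + -4 + -2 + 8 = -6

-6


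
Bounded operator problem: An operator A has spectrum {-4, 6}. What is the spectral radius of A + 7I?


Spectrum of A + 7I = {3, 13}
Spectral radius = max |lambda| over the shifted spectrum
= max(3, 13) = 13

13


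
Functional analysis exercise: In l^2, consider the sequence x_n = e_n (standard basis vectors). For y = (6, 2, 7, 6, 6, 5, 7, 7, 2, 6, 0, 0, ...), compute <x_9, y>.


x_9 = e_9 is the standard basis vector with 1 in position 9.
<x_9, y> = y_9 = 2
As n -> infinity, <x_n, y> -> 0, confirming weak convergence of (x_n) to 0.

2


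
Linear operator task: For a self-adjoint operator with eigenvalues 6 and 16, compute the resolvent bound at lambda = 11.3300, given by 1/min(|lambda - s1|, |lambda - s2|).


dist(11.3300, {6, 16}) = min(|11.3300 - 6|, |11.3300 - 16|)
= min(5.3300, 4.6700) = 4.6700
Resolvent bound = 1/4.6700 = 0.2141

0.2141


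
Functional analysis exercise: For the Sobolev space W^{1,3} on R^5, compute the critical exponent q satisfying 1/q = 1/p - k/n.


Using the Sobolev embedding formula: 1/q = 1/p - k/n
1/q = 1/3 - 1/5 = 2/15
q = 1/(2/15) = 15/2 = 7.5000

7.5000


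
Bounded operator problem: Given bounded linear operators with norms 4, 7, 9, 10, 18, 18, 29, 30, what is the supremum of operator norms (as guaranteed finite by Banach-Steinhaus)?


By the Uniform Boundedness Principle, the supremum of norms is finite.
sup_k ||T_k|| = max(4, 7, 9, 10, 18, 18, 29, 30) = 30

30


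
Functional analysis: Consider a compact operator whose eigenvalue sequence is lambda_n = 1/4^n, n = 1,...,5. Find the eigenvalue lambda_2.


The eigenvalue formula gives lambda_2 = 1/4^2
= 1/16
= 0.0625

0.0625


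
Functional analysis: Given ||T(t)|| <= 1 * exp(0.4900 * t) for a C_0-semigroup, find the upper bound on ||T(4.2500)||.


||T(4.2500)|| <= 1 * exp(0.4900 * 4.2500)
= 1 * exp(2.0825)
= 1 * 8.0245
= 8.0245

8.0245


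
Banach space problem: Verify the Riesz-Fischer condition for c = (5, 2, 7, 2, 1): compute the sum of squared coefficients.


sum |c_n|^2 = 5^2 + 2^2 + 7^2 + 2^2 + 1^2
= 25 + 4 + 49 + 4 + 1
= 83

83


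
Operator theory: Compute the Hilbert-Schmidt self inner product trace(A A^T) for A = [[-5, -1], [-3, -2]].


trace(A * A^T) = sum of squares of all entries
= (-5)^2 + (-1)^2 + (-3)^2 + (-2)^2
= 25 + 1 + 9 + 4
= 39

39


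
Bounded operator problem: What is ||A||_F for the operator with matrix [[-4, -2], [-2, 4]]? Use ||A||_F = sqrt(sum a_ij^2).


||A||_F^2 = sum a_ij^2
= (-4)^2 + (-2)^2 + (-2)^2 + 4^2
= 16 + 4 + 4 + 16 = 40
||A||_F = sqrt(40) = 6.3246

6.3246


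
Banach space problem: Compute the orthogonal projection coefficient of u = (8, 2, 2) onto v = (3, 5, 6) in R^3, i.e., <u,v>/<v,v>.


Computing <u,v> = 8*3 + 2*5 + 2*6 = 46
Computing <v,v> = 3^2 + 5^2 + 6^2 = 70
Projection coefficient = 46/70 = 0.6571

0.6571


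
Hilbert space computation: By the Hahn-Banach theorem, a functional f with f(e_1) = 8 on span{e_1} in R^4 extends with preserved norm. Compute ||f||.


The norm of f is given by ||f|| = sup_{||x||=1} |f(x)|.
On span{e_1}, ||e_1|| = 1, so ||f|| = |f(e_1)| / ||e_1||
= |8| / 1 = 8.0000

8.0000


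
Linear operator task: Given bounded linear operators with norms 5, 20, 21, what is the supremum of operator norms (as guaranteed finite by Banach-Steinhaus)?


By the Uniform Boundedness Principle, the supremum of norms is finite.
sup_k ||T_k|| = max(5, 20, 21) = 21

21


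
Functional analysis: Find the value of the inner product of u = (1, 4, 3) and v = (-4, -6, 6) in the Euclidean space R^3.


Computing the standard inner product <u, v> = sum u_i * v_i
= 1*-4 + 4*-6 + 3*6
= -4 + -24 + 18
= -10

-10


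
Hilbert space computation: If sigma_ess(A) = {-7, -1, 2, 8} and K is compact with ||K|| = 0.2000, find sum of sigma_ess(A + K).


By Weyl's theorem, the essential spectrum is invariant under compact perturbations.
sigma_ess(A + K) = sigma_ess(A) = {-7, -1, 2, 8}
Sum = -7 + -1 + 2 + 8 = 2

2


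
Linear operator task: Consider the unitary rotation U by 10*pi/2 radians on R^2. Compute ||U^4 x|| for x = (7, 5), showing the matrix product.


U is a rotation by theta = 10*pi/2
U^4 = rotation by 4*theta = 40*pi/2 = 0*pi/2 (mod 2*pi)
cos(0*pi/2) = 1.0000, sin(0*pi/2) = 0.0000
U^4 x = (1.0000 * 7 - 0.0000 * 5, 0.0000 * 7 + 1.0000 * 5)
= (7.0000, 5.0000)
||U^4 x|| = sqrt(7.0000^2 + 5.0000^2) = sqrt(74.0000) = 8.6023

8.6023


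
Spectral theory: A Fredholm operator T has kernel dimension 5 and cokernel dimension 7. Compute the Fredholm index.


The Fredholm index is defined as ind(T) = dim(ker T) - dim(coker T)
= 5 - 7
= -2

-2


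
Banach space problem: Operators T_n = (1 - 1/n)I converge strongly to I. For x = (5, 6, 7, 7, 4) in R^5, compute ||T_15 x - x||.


T_15 x - x = (1 - 1/15)x - x = -x/15
||x|| = sqrt(175) = 13.2288
||T_15 x - x|| = ||x||/15 = 13.2288/15 = 0.8819

0.8819


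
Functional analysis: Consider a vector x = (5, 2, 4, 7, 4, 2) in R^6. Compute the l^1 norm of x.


The l^1 norm equals the sum of absolute values of all components.
||x||_1 = 5 + 2 + 4 + 7 + 4 + 2
= 24

24.0000


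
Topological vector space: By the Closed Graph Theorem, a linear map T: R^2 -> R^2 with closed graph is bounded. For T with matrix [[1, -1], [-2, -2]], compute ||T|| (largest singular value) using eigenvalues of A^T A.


A^T A = [[5, 3], [3, 5]]
trace(A^T A) = 10, det(A^T A) = 16
discriminant = 10^2 - 4*16 = 36
Largest eigenvalue of A^T A = (trace + sqrt(disc))/2 = 8.0000
||T|| = sqrt(8.0000) = 2.8284

2.8284


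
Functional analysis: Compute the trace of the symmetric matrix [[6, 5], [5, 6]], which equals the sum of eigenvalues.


For a self-adjoint (symmetric) matrix, the eigenvalues are real.
The sum of eigenvalues equals the trace of the matrix.
trace = 6 + 6 = 12

12


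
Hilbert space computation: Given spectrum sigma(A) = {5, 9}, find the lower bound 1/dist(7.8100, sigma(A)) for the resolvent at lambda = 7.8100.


dist(7.8100, {5, 9}) = min(|7.8100 - 5|, |7.8100 - 9|)
= min(2.8100, 1.1900) = 1.1900
Resolvent bound = 1/1.1900 = 0.8403

0.8403


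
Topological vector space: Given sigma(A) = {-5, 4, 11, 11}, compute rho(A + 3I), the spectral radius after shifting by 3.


Spectrum of A + 3I = {-2, 7, 14, 14}
Spectral radius = max |lambda| over the shifted spectrum
= max(2, 7, 14, 14) = 14

14


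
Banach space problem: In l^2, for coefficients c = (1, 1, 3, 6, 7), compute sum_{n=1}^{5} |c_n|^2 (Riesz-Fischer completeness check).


sum |c_n|^2 = 1^2 + 1^2 + 3^2 + 6^2 + 7^2
= 1 + 1 + 9 + 36 + 49
= 96

96


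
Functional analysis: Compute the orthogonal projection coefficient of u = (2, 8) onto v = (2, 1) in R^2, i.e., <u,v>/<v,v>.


Computing <u,v> = 2*2 + 8*1 = 12
Computing <v,v> = 2^2 + 1^2 = 5
Projection coefficient = 12/5 = 2.4000

2.4000


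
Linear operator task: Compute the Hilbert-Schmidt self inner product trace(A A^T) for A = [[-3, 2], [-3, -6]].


trace(A * A^T) = sum of squares of all entries
= (-3)^2 + 2^2 + (-3)^2 + (-6)^2
= 9 + 4 + 9 + 36
= 58

58


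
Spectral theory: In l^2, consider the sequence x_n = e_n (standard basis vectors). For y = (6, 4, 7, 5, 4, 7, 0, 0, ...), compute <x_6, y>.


x_6 = e_6 is the standard basis vector with 1 in position 6.
<x_6, y> = y_6 = 7
As n -> infinity, <x_n, y> -> 0, confirming weak convergence of (x_n) to 0.

7


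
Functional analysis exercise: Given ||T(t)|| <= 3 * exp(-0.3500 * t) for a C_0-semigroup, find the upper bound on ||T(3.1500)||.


||T(3.1500)|| <= 3 * exp(-0.3500 * 3.1500)
= 3 * exp(-1.1025)
= 3 * 0.3320
= 0.9961

0.9961


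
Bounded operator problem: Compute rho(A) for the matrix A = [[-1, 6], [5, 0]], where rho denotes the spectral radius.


For a 2x2 matrix, eigenvalues satisfy lambda^2 - (trace)*lambda + det = 0
trace = -1 + 0 = -1
det = -1*0 - 6*5 = -30
discriminant = (-1)^2 - 4*(-30) = 121
spectral radius = max |eigenvalue| = 6.0000

6.0000


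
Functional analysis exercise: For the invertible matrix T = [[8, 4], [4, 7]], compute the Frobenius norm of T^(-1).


det(T) = 8*7 - 4*4 = 40
T^(-1) = (1/40) * [[7, -4], [-4, 8]] = [[0.1750, -0.1000], [-0.1000, 0.2000]]
||T^(-1)||_F^2 = 0.1750^2 + (-0.1000)^2 + (-0.1000)^2 + 0.2000^2 = 0.0906
||T^(-1)||_F = sqrt(0.0906) = 0.3010

0.3010


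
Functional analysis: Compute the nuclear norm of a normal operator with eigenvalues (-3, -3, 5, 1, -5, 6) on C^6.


For a normal operator, singular values equal |eigenvalues|.
Trace norm = sum |lambda_i| = 3 + 3 + 5 + 1 + 5 + 6
= 23

23


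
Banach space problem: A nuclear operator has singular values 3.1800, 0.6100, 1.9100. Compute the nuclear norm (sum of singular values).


The nuclear norm is the sum of all singular values.
||T||_1 = 3.1800 + 0.6100 + 1.9100
= 5.7000

5.7000


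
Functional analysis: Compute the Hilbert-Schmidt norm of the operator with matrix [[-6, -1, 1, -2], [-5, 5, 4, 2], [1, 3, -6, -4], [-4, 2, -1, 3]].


The Hilbert-Schmidt norm is sqrt(sum of squares of all entries).
Sum of squares = (-6)^2 + (-1)^2 + 1^2 + (-2)^2 + (-5)^2 + 5^2 + 4^2 + 2^2 + 1^2 + 3^2 + (-6)^2 + (-4)^2 + (-4)^2 + 2^2 + (-1)^2 + 3^2
= 36 + 1 + 1 + 4 + 25 + 25 + 16 + 4 + 1 + 9 + 36 + 16 + 16 + 4 + 1 + 9 = 204
||T||_HS = sqrt(204) = 14.2829

14.2829


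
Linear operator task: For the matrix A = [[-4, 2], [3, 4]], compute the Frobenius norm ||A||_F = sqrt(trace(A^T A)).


||A||_F^2 = sum a_ij^2
= (-4)^2 + 2^2 + 3^2 + 4^2
= 16 + 4 + 9 + 16 = 45
||A||_F = sqrt(45) = 6.7082

6.7082


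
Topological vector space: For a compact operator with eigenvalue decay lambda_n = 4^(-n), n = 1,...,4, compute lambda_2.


The eigenvalue formula gives lambda_2 = 1/4^2
= 1/16
= 0.0625

0.0625


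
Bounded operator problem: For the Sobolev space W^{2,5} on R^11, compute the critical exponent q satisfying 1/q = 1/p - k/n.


Using the Sobolev embedding formula: 1/q = 1/p - k/n
1/q = 1/5 - 2/11 = 1/55
q = 1/(1/55) = 55

55.0000


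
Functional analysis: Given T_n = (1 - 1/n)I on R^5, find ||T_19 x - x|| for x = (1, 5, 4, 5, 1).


T_19 x - x = (1 - 1/19)x - x = -x/19
||x|| = sqrt(68) = 8.2462
||T_19 x - x|| = ||x||/19 = 8.2462/19 = 0.4340

0.4340


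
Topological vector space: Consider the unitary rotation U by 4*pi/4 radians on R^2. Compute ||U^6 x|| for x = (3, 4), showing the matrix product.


U is a rotation by theta = 4*pi/4
U^6 = rotation by 6*theta = 24*pi/4 = 0*pi/4 (mod 2*pi)
cos(0*pi/4) = 1.0000, sin(0*pi/4) = 0.0000
U^6 x = (1.0000 * 3 - 0.0000 * 4, 0.0000 * 3 + 1.0000 * 4)
= (3.0000, 4.0000)
||U^6 x|| = sqrt(3.0000^2 + 4.0000^2) = sqrt(25.0000) = 5.0000

5.0000


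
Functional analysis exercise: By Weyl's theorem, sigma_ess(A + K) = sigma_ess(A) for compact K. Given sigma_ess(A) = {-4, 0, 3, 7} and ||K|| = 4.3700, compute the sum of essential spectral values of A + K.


By Weyl's theorem, the essential spectrum is invariant under compact perturbations.
sigma_ess(A + K) = sigma_ess(A) = {-4, 0, 3, 7}
Sum = -4 + 0 + 3 + 7 = 6

6


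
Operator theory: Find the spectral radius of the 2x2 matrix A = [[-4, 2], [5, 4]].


For a 2x2 matrix, eigenvalues satisfy lambda^2 - (trace)*lambda + det = 0
trace = -4 + 4 = 0
det = -4*4 - 2*5 = -26
discriminant = 0^2 - 4*(-26) = 104
spectral radius = max |eigenvalue| = 5.0990

5.0990


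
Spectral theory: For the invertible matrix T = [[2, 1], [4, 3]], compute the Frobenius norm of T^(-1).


det(T) = 2*3 - 1*4 = 2
T^(-1) = (1/2) * [[3, -1], [-4, 2]] = [[1.5000, -0.5000], [-2.0000, 1.0000]]
||T^(-1)||_F^2 = 1.5000^2 + (-0.5000)^2 + (-2.0000)^2 + 1.0000^2 = 7.5000
||T^(-1)||_F = sqrt(7.5000) = 2.7386

2.7386


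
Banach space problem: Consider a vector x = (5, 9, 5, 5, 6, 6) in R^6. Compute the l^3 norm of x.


The l^3 norm = (sum |x_i|^3)^(1/3)
Sum of 3th powers = 125 + 729 + 125 + 125 + 216 + 216 = 1536
||x||_3 = (1536)^(1/3) = 11.5380

11.5380


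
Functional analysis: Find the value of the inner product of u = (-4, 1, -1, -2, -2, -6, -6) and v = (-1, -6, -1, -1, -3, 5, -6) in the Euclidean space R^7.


Computing the standard inner product <u, v> = sum u_i * v_i
= -4*-1 + 1*-6 + -1*-1 + -2*-1 + -2*-3 + -6*5 + -6*-6
= 4 + -6 + 1 + 2 + 6 + -30 + 36
= 13

13


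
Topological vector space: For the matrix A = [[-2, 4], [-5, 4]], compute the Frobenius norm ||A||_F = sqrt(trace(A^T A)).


||A||_F^2 = sum a_ij^2
= (-2)^2 + 4^2 + (-5)^2 + 4^2
= 4 + 16 + 25 + 16 = 61
||A||_F = sqrt(61) = 7.8102

7.8102


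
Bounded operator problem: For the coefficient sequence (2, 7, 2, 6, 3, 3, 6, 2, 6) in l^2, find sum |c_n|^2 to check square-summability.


sum |c_n|^2 = 2^2 + 7^2 + 2^2 + 6^2 + 3^2 + 3^2 + 6^2 + 2^2 + 6^2
= 4 + 49 + 4 + 36 + 9 + 9 + 36 + 4 + 36
= 187

187


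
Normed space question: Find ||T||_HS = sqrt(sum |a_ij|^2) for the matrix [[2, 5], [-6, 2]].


The Hilbert-Schmidt norm is sqrt(sum of squares of all entries).
Sum of squares = 2^2 + 5^2 + (-6)^2 + 2^2
= 4 + 25 + 36 + 4 = 69
||T||_HS = sqrt(69) = 8.3066

8.3066


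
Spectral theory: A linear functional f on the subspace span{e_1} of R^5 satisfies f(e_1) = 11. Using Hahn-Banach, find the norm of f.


The norm of f is given by ||f|| = sup_{||x||=1} |f(x)|.
On span{e_1}, ||e_1|| = 1, so ||f|| = |f(e_1)| / ||e_1||
= |11| / 1 = 11.0000

11.0000


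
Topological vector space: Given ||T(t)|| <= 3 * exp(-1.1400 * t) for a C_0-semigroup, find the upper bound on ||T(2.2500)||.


||T(2.2500)|| <= 3 * exp(-1.1400 * 2.2500)
= 3 * exp(-2.5650)
= 3 * 0.0769
= 0.2308

0.2308


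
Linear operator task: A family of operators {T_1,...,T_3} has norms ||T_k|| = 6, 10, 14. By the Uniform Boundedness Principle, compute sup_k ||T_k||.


By the Uniform Boundedness Principle, the supremum of norms is finite.
sup_k ||T_k|| = max(6, 10, 14) = 14

14


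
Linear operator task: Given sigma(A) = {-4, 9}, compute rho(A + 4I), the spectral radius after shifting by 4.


Spectrum of A + 4I = {0, 13}
Spectral radius = max |lambda| over the shifted spectrum
= max(0, 13) = 13

13


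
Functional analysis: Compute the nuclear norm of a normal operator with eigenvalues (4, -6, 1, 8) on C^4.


For a normal operator, singular values equal |eigenvalues|.
Trace norm = sum |lambda_i| = 4 + 6 + 1 + 8
= 19

19


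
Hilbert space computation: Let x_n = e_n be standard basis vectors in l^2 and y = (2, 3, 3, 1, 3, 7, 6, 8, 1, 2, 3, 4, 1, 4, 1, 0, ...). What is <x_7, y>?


x_7 = e_7 is the standard basis vector with 1 in position 7.
<x_7, y> = y_7 = 6
As n -> infinity, <x_n, y> -> 0, confirming weak convergence of (x_n) to 0.

6


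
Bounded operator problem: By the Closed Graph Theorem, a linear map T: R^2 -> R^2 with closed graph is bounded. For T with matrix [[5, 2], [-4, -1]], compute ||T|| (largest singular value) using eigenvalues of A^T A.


A^T A = [[41, 14], [14, 5]]
trace(A^T A) = 46, det(A^T A) = 9
discriminant = 46^2 - 4*9 = 2080
Largest eigenvalue of A^T A = (trace + sqrt(disc))/2 = 45.8035
||T|| = sqrt(45.8035) = 6.7678

6.7678


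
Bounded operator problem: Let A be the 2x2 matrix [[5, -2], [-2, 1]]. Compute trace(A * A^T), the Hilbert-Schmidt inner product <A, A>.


trace(A * A^T) = sum of squares of all entries
= 5^2 + (-2)^2 + (-2)^2 + 1^2
= 25 + 4 + 4 + 1
= 34

34


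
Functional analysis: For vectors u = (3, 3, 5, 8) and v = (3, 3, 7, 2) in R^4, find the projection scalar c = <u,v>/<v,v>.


Computing <u,v> = 3*3 + 3*3 + 5*7 + 8*2 = 69
Computing <v,v> = 3^2 + 3^2 + 7^2 + 2^2 = 71
Projection coefficient = 69/71 = 0.9718

0.9718


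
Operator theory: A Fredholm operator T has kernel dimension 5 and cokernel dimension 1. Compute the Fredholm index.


The Fredholm index is defined as ind(T) = dim(ker T) - dim(coker T)
= 5 - 1
= 4

4


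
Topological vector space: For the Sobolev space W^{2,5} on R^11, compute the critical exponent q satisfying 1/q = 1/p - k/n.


Using the Sobolev embedding formula: 1/q = 1/p - k/n
1/q = 1/5 - 2/11 = 1/55
q = 1/(1/55) = 55

55.0000


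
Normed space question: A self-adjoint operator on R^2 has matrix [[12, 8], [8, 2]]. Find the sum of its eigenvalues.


For a self-adjoint (symmetric) matrix, the eigenvalues are real.
The sum of eigenvalues equals the trace of the matrix.
trace = 12 + 2 = 14

14


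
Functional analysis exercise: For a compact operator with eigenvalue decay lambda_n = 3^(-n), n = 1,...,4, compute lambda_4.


The eigenvalue formula gives lambda_4 = 1/3^4
= 1/81
= 0.0123

0.0123


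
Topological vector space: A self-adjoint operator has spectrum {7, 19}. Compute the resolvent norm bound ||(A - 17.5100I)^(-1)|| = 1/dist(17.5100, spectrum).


dist(17.5100, {7, 19}) = min(|17.5100 - 7|, |17.5100 - 19|)
= min(10.5100, 1.4900) = 1.4900
Resolvent bound = 1/1.4900 = 0.6711

0.6711


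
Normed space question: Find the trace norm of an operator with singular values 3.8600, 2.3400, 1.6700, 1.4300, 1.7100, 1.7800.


The nuclear norm is the sum of all singular values.
||T||_1 = 3.8600 + 2.3400 + 1.6700 + 1.4300 + 1.7100 + 1.7800
= 12.7900

12.7900


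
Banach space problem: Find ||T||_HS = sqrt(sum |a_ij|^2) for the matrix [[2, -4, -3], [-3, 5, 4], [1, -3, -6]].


The Hilbert-Schmidt norm is sqrt(sum of squares of all entries).
Sum of squares = 2^2 + (-4)^2 + (-3)^2 + (-3)^2 + 5^2 + 4^2 + 1^2 + (-3)^2 + (-6)^2
= 4 + 16 + 9 + 9 + 25 + 16 + 1 + 9 + 36 = 125
||T||_HS = sqrt(125) = 11.1803

11.1803


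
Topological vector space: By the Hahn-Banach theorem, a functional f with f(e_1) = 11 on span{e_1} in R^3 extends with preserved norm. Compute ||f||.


The norm of f is given by ||f|| = sup_{||x||=1} |f(x)|.
On span{e_1}, ||e_1|| = 1, so ||f|| = |f(e_1)| / ||e_1||
= |11| / 1 = 11.0000

11.0000


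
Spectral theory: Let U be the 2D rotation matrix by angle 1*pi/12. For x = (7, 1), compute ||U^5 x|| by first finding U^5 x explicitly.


U is a rotation by theta = 1*pi/12
U^5 = rotation by 5*theta = 5*pi/12
cos(5*pi/12) = 0.2588, sin(5*pi/12) = 0.9659
U^5 x = (0.2588 * 7 - 0.9659 * 1, 0.9659 * 7 + 0.2588 * 1)
= (0.8458, 7.0203)
||U^5 x|| = sqrt(0.8458^2 + 7.0203^2) = sqrt(50.0000) = 7.0711

7.0711


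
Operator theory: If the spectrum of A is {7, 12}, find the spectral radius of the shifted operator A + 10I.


Spectrum of A + 10I = {17, 22}
Spectral radius = max |lambda| over the shifted spectrum
= max(17, 22) = 22

22


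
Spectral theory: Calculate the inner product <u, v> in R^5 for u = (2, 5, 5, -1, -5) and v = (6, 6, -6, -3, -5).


Computing the standard inner product <u, v> = sum u_i * v_i
= 2*6 + 5*6 + 5*-6 + -1*-3 + -5*-5
= 12 + 30 + -30 + 3 + 25
= 40

40


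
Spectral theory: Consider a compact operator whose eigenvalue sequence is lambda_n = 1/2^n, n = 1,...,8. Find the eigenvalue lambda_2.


The eigenvalue formula gives lambda_2 = 1/2^2
= 1/4
= 0.2500

0.2500


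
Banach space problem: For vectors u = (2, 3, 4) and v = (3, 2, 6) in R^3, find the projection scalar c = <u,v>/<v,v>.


Computing <u,v> = 2*3 + 3*2 + 4*6 = 36
Computing <v,v> = 3^2 + 2^2 + 6^2 = 49
Projection coefficient = 36/49 = 0.7347

0.7347


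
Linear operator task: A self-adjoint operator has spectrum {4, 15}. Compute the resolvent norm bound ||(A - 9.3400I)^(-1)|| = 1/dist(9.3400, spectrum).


dist(9.3400, {4, 15}) = min(|9.3400 - 4|, |9.3400 - 15|)
= min(5.3400, 5.6600) = 5.3400
Resolvent bound = 1/5.3400 = 0.1873

0.1873


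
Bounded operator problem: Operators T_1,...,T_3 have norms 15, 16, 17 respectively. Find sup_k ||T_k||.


By the Uniform Boundedness Principle, the supremum of norms is finite.
sup_k ||T_k|| = max(15, 16, 17) = 17

17


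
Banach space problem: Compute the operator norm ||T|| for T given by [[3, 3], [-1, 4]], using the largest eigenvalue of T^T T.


A^T A = [[10, 5], [5, 25]]
trace(A^T A) = 35, det(A^T A) = 225
discriminant = 35^2 - 4*225 = 325
Largest eigenvalue of A^T A = (trace + sqrt(disc))/2 = 26.5139
||T|| = sqrt(26.5139) = 5.1492

5.1492


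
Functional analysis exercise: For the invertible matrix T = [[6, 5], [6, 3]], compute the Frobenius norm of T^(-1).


det(T) = 6*3 - 5*6 = -12
T^(-1) = (1/-12) * [[3, -5], [-6, 6]] = [[-0.2500, 0.4167], [0.5000, -0.5000]]
||T^(-1)||_F^2 = (-0.2500)^2 + 0.4167^2 + 0.5000^2 + (-0.5000)^2 = 0.7361
||T^(-1)||_F = sqrt(0.7361) = 0.8580

0.8580


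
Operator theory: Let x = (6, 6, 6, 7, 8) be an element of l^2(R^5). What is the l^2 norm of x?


The l^2 norm = (sum |x_i|^2)^(1/2)
Sum of 2th powers = 36 + 36 + 36 + 49 + 64 = 221
||x||_2 = (221)^(1/2) = 14.8661

14.8661


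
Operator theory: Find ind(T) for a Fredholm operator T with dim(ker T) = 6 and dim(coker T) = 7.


The Fredholm index is defined as ind(T) = dim(ker T) - dim(coker T)
= 6 - 7
= -1

-1


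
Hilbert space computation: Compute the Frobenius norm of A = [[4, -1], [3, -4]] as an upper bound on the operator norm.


||A||_F^2 = sum a_ij^2
= 4^2 + (-1)^2 + 3^2 + (-4)^2
= 16 + 1 + 9 + 16 = 42
||A||_F = sqrt(42) = 6.4807

6.4807


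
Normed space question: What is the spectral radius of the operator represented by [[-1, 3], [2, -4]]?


For a 2x2 matrix, eigenvalues satisfy lambda^2 - (trace)*lambda + det = 0
trace = -1 + -4 = -5
det = -1*-4 - 3*2 = -2
discriminant = (-5)^2 - 4*(-2) = 33
spectral radius = max |eigenvalue| = 5.3723

5.3723


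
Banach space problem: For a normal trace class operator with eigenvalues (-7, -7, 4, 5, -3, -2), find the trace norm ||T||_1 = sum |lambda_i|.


For a normal operator, singular values equal |eigenvalues|.
Trace norm = sum |lambda_i| = 7 + 7 + 4 + 5 + 3 + 2
= 28

28


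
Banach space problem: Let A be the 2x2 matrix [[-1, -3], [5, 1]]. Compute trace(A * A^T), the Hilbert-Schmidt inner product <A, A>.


trace(A * A^T) = sum of squares of all entries
= (-1)^2 + (-3)^2 + 5^2 + 1^2
= 1 + 9 + 25 + 1
= 36

36


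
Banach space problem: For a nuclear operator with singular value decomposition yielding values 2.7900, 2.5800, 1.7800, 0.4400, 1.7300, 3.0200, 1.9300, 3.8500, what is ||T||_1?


The nuclear norm is the sum of all singular values.
||T||_1 = 2.7900 + 2.5800 + 1.7800 + 0.4400 + 1.7300 + 3.0200 + 1.9300 + 3.8500
= 18.1200

18.1200


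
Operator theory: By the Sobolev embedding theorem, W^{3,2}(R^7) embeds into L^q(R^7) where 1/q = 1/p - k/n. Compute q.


Using the Sobolev embedding formula: 1/q = 1/p - k/n
1/q = 1/2 - 3/7 = 1/14
q = 1/(1/14) = 14

14.0000


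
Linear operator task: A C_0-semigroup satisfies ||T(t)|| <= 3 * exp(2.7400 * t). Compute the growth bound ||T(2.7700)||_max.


||T(2.7700)|| <= 3 * exp(2.7400 * 2.7700)
= 3 * exp(7.5898)
= 3 * 1977.9179
= 5933.7537

5933.7537


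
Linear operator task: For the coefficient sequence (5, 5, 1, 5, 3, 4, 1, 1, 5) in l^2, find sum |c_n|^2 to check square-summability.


sum |c_n|^2 = 5^2 + 5^2 + 1^2 + 5^2 + 3^2 + 4^2 + 1^2 + 1^2 + 5^2
= 25 + 25 + 1 + 25 + 9 + 16 + 1 + 1 + 25
= 128

128


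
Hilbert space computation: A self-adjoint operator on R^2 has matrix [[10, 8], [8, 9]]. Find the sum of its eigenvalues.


For a self-adjoint (symmetric) matrix, the eigenvalues are real.
The sum of eigenvalues equals the trace of the matrix.
trace = 10 + 9 = 19

19


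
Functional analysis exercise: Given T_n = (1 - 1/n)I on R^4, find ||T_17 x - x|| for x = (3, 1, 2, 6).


T_17 x - x = (1 - 1/17)x - x = -x/17
||x|| = sqrt(50) = 7.0711
||T_17 x - x|| = ||x||/17 = 7.0711/17 = 0.4159

0.4159


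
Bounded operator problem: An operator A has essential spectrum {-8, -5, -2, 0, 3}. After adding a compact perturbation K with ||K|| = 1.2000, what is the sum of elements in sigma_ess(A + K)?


By Weyl's theorem, the essential spectrum is invariant under compact perturbations.
sigma_ess(A + K) = sigma_ess(A) = {-8, -5, -2, 0, 3}
Sum = -8 + -5 + -2 + 0 + 3 = -12

-12


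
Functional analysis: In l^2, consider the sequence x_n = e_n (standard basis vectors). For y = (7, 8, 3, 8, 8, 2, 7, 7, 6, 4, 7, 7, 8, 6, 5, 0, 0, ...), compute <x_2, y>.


x_2 = e_2 is the standard basis vector with 1 in position 2.
<x_2, y> = y_2 = 8
As n -> infinity, <x_n, y> -> 0, confirming weak convergence of (x_n) to 0.

8


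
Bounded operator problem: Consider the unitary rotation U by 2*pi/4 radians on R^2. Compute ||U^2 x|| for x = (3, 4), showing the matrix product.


U is a rotation by theta = 2*pi/4
U^2 = rotation by 2*theta = 4*pi/4
cos(4*pi/4) = -1.0000, sin(4*pi/4) = 0.0000
U^2 x = (-1.0000 * 3 - 0.0000 * 4, 0.0000 * 3 + -1.0000 * 4)
= (-3.0000, -4.0000)
||U^2 x|| = sqrt((-3.0000)^2 + (-4.0000)^2) = sqrt(25.0000) = 5.0000

5.0000


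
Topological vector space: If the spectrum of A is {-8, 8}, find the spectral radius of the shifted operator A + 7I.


Spectrum of A + 7I = {-1, 15}
Spectral radius = max |lambda| over the shifted spectrum
= max(1, 15) = 15

15


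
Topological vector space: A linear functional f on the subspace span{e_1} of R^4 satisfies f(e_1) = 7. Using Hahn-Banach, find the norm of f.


The norm of f is given by ||f|| = sup_{||x||=1} |f(x)|.
On span{e_1}, ||e_1|| = 1, so ||f|| = |f(e_1)| / ||e_1||
= |7| / 1 = 7.0000

7.0000


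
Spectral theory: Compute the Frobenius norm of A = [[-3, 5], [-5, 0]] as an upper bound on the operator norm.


||A||_F^2 = sum a_ij^2
= (-3)^2 + 5^2 + (-5)^2 + 0^2
= 9 + 25 + 25 + 0 = 59
||A||_F = sqrt(59) = 7.6811

7.6811


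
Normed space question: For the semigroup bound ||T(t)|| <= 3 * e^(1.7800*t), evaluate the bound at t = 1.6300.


||T(1.6300)|| <= 3 * exp(1.7800 * 1.6300)
= 3 * exp(2.9014)
= 3 * 18.1996
= 54.5988

54.5988


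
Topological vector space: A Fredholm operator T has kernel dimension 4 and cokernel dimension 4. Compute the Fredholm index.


The Fredholm index is defined as ind(T) = dim(ker T) - dim(coker T)
= 4 - 4
= 0

0


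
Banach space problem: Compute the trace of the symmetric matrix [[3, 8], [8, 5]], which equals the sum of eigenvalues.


For a self-adjoint (symmetric) matrix, the eigenvalues are real.
The sum of eigenvalues equals the trace of the matrix.
trace = 3 + 5 = 8

8


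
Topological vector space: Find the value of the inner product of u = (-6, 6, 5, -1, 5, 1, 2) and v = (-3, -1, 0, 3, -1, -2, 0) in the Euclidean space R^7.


Computing the standard inner product <u, v> = sum u_i * v_i
= -6*-3 + 6*-1 + 5*0 + -1*3 + 5*-1 + 1*-2 + 2*0
= 18 + -6 + 0 + -3 + -5 + -2 + 0
= 2

2


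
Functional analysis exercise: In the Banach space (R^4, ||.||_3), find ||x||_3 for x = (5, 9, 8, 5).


The l^3 norm = (sum |x_i|^3)^(1/3)
Sum of 3th powers = 125 + 729 + 512 + 125 = 1491
||x||_3 = (1491)^(1/3) = 11.4242

11.4242


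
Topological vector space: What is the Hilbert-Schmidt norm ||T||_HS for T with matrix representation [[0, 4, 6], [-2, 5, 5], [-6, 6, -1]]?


The Hilbert-Schmidt norm is sqrt(sum of squares of all entries).
Sum of squares = 0^2 + 4^2 + 6^2 + (-2)^2 + 5^2 + 5^2 + (-6)^2 + 6^2 + (-1)^2
= 0 + 16 + 36 + 4 + 25 + 25 + 36 + 36 + 1 = 179
||T||_HS = sqrt(179) = 13.3791

13.3791


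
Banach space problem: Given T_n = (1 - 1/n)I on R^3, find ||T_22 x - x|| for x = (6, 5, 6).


T_22 x - x = (1 - 1/22)x - x = -x/22
||x|| = sqrt(97) = 9.8489
||T_22 x - x|| = ||x||/22 = 9.8489/22 = 0.4477

0.4477


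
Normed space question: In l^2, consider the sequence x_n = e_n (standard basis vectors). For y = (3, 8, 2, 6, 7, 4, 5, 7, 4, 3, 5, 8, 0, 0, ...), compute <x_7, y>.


x_7 = e_7 is the standard basis vector with 1 in position 7.
<x_7, y> = y_7 = 5
As n -> infinity, <x_n, y> -> 0, confirming weak convergence of (x_n) to 0.

5


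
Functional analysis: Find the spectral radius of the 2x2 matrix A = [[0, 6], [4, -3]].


For a 2x2 matrix, eigenvalues satisfy lambda^2 - (trace)*lambda + det = 0
trace = 0 + -3 = -3
det = 0*-3 - 6*4 = -24
discriminant = (-3)^2 - 4*(-24) = 105
spectral radius = max |eigenvalue| = 6.6235

6.6235


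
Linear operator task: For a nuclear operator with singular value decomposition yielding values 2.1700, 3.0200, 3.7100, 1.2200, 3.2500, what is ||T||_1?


The nuclear norm is the sum of all singular values.
||T||_1 = 2.1700 + 3.0200 + 3.7100 + 1.2200 + 3.2500
= 13.3700

13.3700


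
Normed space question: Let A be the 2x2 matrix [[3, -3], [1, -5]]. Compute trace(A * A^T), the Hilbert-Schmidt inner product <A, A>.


trace(A * A^T) = sum of squares of all entries
= 3^2 + (-3)^2 + 1^2 + (-5)^2
= 9 + 9 + 1 + 25
= 44

44


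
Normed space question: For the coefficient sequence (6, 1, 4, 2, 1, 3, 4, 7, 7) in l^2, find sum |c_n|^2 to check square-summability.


sum |c_n|^2 = 6^2 + 1^2 + 4^2 + 2^2 + 1^2 + 3^2 + 4^2 + 7^2 + 7^2
= 36 + 1 + 16 + 4 + 1 + 9 + 16 + 49 + 49
= 181

181


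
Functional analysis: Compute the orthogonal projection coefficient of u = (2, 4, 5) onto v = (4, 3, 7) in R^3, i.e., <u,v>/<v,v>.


Computing <u,v> = 2*4 + 4*3 + 5*7 = 55
Computing <v,v> = 4^2 + 3^2 + 7^2 = 74
Projection coefficient = 55/74 = 0.7432

0.7432


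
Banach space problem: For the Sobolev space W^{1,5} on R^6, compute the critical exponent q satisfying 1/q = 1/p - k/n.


Using the Sobolev embedding formula: 1/q = 1/p - k/n
1/q = 1/5 - 1/6 = 1/30
q = 1/(1/30) = 30

30.0000


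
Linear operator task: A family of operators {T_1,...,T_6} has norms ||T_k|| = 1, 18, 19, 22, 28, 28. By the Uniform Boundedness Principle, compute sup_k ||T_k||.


By the Uniform Boundedness Principle, the supremum of norms is finite.
sup_k ||T_k|| = max(1, 18, 19, 22, 28, 28) = 28

28


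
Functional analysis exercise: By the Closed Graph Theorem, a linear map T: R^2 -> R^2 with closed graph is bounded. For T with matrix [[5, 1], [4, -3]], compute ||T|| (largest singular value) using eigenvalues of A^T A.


A^T A = [[41, -7], [-7, 10]]
trace(A^T A) = 51, det(A^T A) = 361
discriminant = 51^2 - 4*361 = 1157
Largest eigenvalue of A^T A = (trace + sqrt(disc))/2 = 42.5074
||T|| = sqrt(42.5074) = 6.5198

6.5198


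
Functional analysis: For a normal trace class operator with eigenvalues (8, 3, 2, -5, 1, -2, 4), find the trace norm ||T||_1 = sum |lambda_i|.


For a normal operator, singular values equal |eigenvalues|.
Trace norm = sum |lambda_i| = 8 + 3 + 2 + 5 + 1 + 2 + 4
= 25

25


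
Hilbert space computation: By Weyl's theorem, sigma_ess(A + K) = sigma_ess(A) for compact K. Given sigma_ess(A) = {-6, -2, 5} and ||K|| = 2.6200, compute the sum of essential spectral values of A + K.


By Weyl's theorem, the essential spectrum is invariant under compact perturbations.
sigma_ess(A + K) = sigma_ess(A) = {-6, -2, 5}
Sum = -6 + -2 + 5 = -3

-3


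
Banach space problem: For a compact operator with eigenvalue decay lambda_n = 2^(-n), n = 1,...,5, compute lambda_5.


The eigenvalue formula gives lambda_5 = 1/2^5
= 1/32
= 0.0312

0.0312


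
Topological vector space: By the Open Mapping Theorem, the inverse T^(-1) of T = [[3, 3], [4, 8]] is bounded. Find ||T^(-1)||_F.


det(T) = 3*8 - 3*4 = 12
T^(-1) = (1/12) * [[8, -3], [-4, 3]] = [[0.6667, -0.2500], [-0.3333, 0.2500]]
||T^(-1)||_F^2 = 0.6667^2 + (-0.2500)^2 + (-0.3333)^2 + 0.2500^2 = 0.6806
||T^(-1)||_F = sqrt(0.6806) = 0.8250

0.8250


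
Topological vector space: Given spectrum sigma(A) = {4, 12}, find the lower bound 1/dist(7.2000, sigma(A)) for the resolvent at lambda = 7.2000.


dist(7.2000, {4, 12}) = min(|7.2000 - 4|, |7.2000 - 12|)
= min(3.2000, 4.8000) = 3.2000
Resolvent bound = 1/3.2000 = 0.3125

0.3125


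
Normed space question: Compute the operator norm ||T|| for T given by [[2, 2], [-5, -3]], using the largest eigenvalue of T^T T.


A^T A = [[29, 19], [19, 13]]
trace(A^T A) = 42, det(A^T A) = 16
discriminant = 42^2 - 4*16 = 1700
Largest eigenvalue of A^T A = (trace + sqrt(disc))/2 = 41.6155
||T|| = sqrt(41.6155) = 6.4510

6.4510


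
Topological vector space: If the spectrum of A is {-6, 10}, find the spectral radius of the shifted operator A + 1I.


Spectrum of A + 1I = {-5, 11}
Spectral radius = max |lambda| over the shifted spectrum
= max(5, 11) = 11

11


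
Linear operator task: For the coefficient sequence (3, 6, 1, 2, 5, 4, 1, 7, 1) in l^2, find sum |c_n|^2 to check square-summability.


sum |c_n|^2 = 3^2 + 6^2 + 1^2 + 2^2 + 5^2 + 4^2 + 1^2 + 7^2 + 1^2
= 9 + 36 + 1 + 4 + 25 + 16 + 1 + 49 + 1
= 142

142


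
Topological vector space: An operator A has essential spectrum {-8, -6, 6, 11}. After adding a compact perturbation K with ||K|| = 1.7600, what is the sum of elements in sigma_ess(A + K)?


By Weyl's theorem, the essential spectrum is invariant under compact perturbations.
sigma_ess(A + K) = sigma_ess(A) = {-8, -6, 6, 11}
Sum = -8 + -6 + 6 + 11 = 3

3


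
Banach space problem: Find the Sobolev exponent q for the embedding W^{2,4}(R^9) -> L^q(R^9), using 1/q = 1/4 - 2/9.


Using the Sobolev embedding formula: 1/q = 1/p - k/n
1/q = 1/4 - 2/9 = 1/36
q = 1/(1/36) = 36

36.0000


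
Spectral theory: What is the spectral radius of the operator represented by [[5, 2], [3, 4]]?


For a 2x2 matrix, eigenvalues satisfy lambda^2 - (trace)*lambda + det = 0
trace = 5 + 4 = 9
det = 5*4 - 2*3 = 14
discriminant = 9^2 - 4*(14) = 25
spectral radius = max |eigenvalue| = 7.0000

7.0000


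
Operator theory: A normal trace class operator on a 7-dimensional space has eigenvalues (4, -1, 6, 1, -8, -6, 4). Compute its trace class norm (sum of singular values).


For a normal operator, singular values equal |eigenvalues|.
Trace norm = sum |lambda_i| = 4 + 1 + 6 + 1 + 8 + 6 + 4
= 30

30


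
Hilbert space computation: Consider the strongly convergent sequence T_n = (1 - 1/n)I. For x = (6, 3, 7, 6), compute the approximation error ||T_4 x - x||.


T_4 x - x = (1 - 1/4)x - x = -x/4
||x|| = sqrt(130) = 11.4018
||T_4 x - x|| = ||x||/4 = 11.4018/4 = 2.8504

2.8504


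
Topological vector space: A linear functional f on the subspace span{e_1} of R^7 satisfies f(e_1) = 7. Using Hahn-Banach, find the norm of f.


The norm of f is given by ||f|| = sup_{||x||=1} |f(x)|.
On span{e_1}, ||e_1|| = 1, so ||f|| = |f(e_1)| / ||e_1||
= |7| / 1 = 7.0000

7.0000


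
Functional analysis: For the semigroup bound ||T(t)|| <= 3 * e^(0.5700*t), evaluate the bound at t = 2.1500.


||T(2.1500)|| <= 3 * exp(0.5700 * 2.1500)
= 3 * exp(1.2255)
= 3 * 3.4059
= 10.2176

10.2176


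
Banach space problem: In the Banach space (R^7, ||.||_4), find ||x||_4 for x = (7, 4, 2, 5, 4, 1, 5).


The l^4 norm = (sum |x_i|^4)^(1/4)
Sum of 4th powers = 2401 + 256 + 16 + 625 + 256 + 1 + 625 = 4180
||x||_4 = (4180)^(1/4) = 8.0407

8.0407


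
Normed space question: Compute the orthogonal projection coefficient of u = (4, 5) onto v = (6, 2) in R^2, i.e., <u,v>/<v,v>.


Computing <u,v> = 4*6 + 5*2 = 34
Computing <v,v> = 6^2 + 2^2 = 40
Projection coefficient = 34/40 = 0.8500

0.8500


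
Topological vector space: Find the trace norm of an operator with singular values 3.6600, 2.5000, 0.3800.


The nuclear norm is the sum of all singular values.
||T||_1 = 3.6600 + 2.5000 + 0.3800
= 6.5400

6.5400


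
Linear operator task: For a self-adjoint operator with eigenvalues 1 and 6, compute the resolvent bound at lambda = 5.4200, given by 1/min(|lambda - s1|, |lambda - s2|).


dist(5.4200, {1, 6}) = min(|5.4200 - 1|, |5.4200 - 6|)
= min(4.4200, 0.5800) = 0.5800
Resolvent bound = 1/0.5800 = 1.7241

1.7241


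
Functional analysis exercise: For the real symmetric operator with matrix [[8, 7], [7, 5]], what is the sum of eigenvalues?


For a self-adjoint (symmetric) matrix, the eigenvalues are real.
The sum of eigenvalues equals the trace of the matrix.
trace = 8 + 5 = 13

13


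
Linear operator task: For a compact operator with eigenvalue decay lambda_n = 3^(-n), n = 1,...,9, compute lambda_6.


The eigenvalue formula gives lambda_6 = 1/3^6
= 1/729
= 0.0014

0.0014


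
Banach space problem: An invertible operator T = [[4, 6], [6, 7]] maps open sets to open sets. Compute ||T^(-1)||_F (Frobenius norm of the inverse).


det(T) = 4*7 - 6*6 = -8
T^(-1) = (1/-8) * [[7, -6], [-6, 4]] = [[-0.8750, 0.7500], [0.7500, -0.5000]]
||T^(-1)||_F^2 = (-0.8750)^2 + 0.7500^2 + 0.7500^2 + (-0.5000)^2 = 2.1406
||T^(-1)||_F = sqrt(2.1406) = 1.4631

1.4631


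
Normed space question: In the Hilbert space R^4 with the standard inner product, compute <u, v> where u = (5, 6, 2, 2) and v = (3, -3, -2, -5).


Computing the standard inner product <u, v> = sum u_i * v_i
= 5*3 + 6*-3 + 2*-2 + 2*-5
= 15 + -18 + -4 + -10
= -17

-17


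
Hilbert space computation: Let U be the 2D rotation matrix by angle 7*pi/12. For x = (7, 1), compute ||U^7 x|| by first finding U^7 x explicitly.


U is a rotation by theta = 7*pi/12
U^7 = rotation by 7*theta = 49*pi/12 = 1*pi/12 (mod 2*pi)
cos(1*pi/12) = 0.9659, sin(1*pi/12) = 0.2588
U^7 x = (0.9659 * 7 - 0.2588 * 1, 0.2588 * 7 + 0.9659 * 1)
= (6.5027, 2.7777)
||U^7 x|| = sqrt(6.5027^2 + 2.7777^2) = sqrt(50.0000) = 7.0711

7.0711


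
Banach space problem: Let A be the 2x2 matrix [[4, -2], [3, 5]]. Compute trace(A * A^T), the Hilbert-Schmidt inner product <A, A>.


trace(A * A^T) = sum of squares of all entries
= 4^2 + (-2)^2 + 3^2 + 5^2
= 16 + 4 + 9 + 25
= 54

54


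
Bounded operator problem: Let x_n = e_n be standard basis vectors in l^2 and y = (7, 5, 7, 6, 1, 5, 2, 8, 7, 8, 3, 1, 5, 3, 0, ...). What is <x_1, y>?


x_1 = e_1 is the standard basis vector with 1 in position 1.
<x_1, y> = y_1 = 7
As n -> infinity, <x_n, y> -> 0, confirming weak convergence of (x_n) to 0.

7


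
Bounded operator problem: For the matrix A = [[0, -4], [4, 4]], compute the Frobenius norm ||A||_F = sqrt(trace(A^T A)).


||A||_F^2 = sum a_ij^2
= 0^2 + (-4)^2 + 4^2 + 4^2
= 0 + 16 + 16 + 16 = 48
||A||_F = sqrt(48) = 6.9282

6.9282
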